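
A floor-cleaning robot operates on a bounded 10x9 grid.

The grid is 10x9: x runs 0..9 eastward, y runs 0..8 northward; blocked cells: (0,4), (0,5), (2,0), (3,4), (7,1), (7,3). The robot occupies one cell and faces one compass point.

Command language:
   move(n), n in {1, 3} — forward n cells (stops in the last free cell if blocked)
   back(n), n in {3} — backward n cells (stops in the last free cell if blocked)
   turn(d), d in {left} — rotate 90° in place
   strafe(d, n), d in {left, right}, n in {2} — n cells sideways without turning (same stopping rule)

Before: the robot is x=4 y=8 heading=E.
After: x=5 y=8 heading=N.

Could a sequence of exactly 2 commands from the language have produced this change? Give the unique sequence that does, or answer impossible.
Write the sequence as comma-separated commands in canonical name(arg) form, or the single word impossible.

key: cell and facing (now N) both changed — the 2 commands mix motion and turning
begin: x=4 y=8 heading=E
step 1 (move(1)): x=5 y=8 heading=E
step 2 (turn(left)): x=5 y=8 heading=N
uniquely the one of 36 2-step routes that fits.

move(1), turn(left)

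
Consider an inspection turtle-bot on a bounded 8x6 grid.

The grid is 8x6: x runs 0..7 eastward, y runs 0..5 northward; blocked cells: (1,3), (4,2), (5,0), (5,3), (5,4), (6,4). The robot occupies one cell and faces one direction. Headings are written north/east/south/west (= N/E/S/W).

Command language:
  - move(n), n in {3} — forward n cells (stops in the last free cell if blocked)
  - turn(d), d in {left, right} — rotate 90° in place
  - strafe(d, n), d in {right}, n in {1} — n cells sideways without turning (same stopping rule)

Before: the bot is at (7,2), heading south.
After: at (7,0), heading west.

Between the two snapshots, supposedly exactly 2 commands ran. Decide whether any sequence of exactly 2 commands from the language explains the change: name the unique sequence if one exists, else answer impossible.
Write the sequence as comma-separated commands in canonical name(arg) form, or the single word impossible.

move(3), turn(right)

key: move(3) runs into the grid edge before its full distance
begin: at (7,2), heading south
step 1 (move(3)): at (7,0), heading south
step 2 (turn(right)): at (7,0), heading west
no other 2-command option fits: unique.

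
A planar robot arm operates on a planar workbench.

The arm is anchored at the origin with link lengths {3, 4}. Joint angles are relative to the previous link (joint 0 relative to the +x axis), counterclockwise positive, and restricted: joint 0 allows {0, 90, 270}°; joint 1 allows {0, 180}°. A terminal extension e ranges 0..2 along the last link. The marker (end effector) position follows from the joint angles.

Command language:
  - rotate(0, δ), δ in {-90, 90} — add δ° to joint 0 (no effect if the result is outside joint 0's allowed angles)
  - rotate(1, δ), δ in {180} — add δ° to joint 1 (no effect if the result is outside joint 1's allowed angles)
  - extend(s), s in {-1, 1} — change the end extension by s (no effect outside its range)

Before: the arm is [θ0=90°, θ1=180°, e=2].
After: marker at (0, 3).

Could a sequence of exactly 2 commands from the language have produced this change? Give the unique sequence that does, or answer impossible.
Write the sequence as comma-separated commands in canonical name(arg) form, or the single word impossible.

rotate(0, -90), rotate(0, -90)

start: [θ0=90°, θ1=180°, e=2]
[1] after rotate(0, -90): [θ0=0°, θ1=180°, e=2]
[2] after rotate(0, -90): [θ0=270°, θ1=180°, e=2]
uniquely the one of 25 2-step routes that fits.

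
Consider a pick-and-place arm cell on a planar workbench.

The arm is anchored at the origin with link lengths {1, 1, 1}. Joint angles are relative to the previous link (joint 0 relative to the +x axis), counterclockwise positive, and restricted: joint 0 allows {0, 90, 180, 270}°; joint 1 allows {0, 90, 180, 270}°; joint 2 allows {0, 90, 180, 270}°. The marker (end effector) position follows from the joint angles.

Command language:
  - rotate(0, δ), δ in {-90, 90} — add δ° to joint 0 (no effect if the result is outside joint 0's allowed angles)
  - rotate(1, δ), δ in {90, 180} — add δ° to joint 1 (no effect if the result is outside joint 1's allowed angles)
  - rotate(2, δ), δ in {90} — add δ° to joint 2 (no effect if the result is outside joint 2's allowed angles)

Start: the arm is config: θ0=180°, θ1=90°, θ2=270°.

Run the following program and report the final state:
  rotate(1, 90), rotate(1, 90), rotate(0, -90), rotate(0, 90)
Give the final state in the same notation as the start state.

config: θ0=180°, θ1=270°, θ2=270°

initial: config: θ0=180°, θ1=90°, θ2=270°
step 1 (rotate(1, 90)): config: θ0=180°, θ1=180°, θ2=270°
step 2 (rotate(1, 90)): config: θ0=180°, θ1=270°, θ2=270°
step 3 (rotate(0, -90)): config: θ0=90°, θ1=270°, θ2=270°
step 4 (rotate(0, 90)): config: θ0=180°, θ1=270°, θ2=270°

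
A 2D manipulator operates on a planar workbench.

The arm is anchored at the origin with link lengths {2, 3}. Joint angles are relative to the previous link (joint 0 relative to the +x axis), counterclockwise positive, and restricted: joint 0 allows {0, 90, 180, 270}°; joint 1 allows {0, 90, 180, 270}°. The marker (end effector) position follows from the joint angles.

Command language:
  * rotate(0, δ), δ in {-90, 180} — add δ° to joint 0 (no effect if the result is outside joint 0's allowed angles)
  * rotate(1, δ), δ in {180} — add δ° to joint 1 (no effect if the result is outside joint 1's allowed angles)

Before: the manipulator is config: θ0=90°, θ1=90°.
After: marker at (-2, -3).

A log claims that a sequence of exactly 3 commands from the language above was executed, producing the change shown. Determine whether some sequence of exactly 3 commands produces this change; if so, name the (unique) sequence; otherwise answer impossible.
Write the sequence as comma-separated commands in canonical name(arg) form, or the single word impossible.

rotate(0, -90), rotate(0, -90), rotate(0, -90)

start: config: θ0=90°, θ1=90°
1. rotate(0, -90) → config: θ0=0°, θ1=90°
2. rotate(0, -90) → config: θ0=270°, θ1=90°
3. rotate(0, -90) → config: θ0=180°, θ1=90°
no other 3-command option fits: unique.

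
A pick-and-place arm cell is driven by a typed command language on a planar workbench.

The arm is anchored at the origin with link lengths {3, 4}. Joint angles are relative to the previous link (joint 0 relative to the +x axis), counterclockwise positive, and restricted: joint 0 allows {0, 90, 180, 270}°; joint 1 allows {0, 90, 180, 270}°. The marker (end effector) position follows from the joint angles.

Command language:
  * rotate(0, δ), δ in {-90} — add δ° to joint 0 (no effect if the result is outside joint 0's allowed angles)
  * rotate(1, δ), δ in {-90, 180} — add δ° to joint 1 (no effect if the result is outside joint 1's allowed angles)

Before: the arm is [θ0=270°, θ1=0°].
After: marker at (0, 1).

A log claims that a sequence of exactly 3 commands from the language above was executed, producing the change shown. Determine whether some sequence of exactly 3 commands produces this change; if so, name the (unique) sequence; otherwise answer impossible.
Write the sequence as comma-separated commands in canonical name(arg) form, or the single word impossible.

initial: [θ0=270°, θ1=0°]
1. rotate(1, 180) → [θ0=270°, θ1=180°]
2. rotate(1, 180) → [θ0=270°, θ1=0°]
3. rotate(1, 180) → [θ0=270°, θ1=180°]
no other 3-command option fits: unique.

rotate(1, 180), rotate(1, 180), rotate(1, 180)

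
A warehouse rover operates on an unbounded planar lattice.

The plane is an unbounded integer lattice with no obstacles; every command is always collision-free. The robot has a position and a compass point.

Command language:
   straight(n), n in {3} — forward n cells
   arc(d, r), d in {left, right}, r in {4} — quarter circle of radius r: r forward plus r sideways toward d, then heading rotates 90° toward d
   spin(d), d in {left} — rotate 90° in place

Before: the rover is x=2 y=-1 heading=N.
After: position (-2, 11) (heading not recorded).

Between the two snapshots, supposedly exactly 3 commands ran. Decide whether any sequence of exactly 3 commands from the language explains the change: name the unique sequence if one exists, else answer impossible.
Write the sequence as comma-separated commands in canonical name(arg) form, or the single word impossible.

key: order matters: swapping arc(left, 4) and arc(right, 4) lands elsewhere
t0: x=2 y=-1 heading=N
[1] after arc(left, 4): x=-2 y=3 heading=W
[2] after arc(right, 4): x=-6 y=7 heading=N
[3] after arc(right, 4): x=-2 y=11 heading=E
uniquely the one of 64 3-step routes that fits.

arc(left, 4), arc(right, 4), arc(right, 4)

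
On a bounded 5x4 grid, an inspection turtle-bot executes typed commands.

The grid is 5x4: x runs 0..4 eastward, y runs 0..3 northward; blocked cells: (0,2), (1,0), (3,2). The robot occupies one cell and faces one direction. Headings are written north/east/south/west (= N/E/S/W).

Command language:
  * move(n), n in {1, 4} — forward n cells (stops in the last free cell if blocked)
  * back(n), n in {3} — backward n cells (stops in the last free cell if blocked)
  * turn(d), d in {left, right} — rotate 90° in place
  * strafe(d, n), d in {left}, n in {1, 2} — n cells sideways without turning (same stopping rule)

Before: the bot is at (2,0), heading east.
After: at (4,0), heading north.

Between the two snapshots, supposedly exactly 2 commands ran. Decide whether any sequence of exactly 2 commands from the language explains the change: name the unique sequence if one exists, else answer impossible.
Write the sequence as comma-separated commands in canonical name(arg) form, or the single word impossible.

key: move(4) runs into the grid edge before its full distance
start: at (2,0), heading east
step 1 (move(4)): at (4,0), heading east
step 2 (turn(left)): at (4,0), heading north
all 49 alternatives checked — unique.

move(4), turn(left)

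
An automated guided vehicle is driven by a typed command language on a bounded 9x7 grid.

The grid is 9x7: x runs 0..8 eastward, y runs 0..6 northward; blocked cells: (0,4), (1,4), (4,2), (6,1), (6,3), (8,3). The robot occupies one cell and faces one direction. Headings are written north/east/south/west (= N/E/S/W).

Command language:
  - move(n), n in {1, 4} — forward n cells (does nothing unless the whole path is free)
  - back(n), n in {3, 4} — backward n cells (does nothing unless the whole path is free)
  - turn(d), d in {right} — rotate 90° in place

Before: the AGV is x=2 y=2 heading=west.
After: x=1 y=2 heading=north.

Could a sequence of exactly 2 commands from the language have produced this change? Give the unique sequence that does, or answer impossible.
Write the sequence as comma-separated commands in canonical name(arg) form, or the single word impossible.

move(1), turn(right)

key: cell and facing (now N) both changed — the 2 commands mix motion and turning
start: x=2 y=2 heading=west
t=1 move(1) ⇒ x=1 y=2 heading=west
t=2 turn(right) ⇒ x=1 y=2 heading=north
no other 2-command option fits: unique.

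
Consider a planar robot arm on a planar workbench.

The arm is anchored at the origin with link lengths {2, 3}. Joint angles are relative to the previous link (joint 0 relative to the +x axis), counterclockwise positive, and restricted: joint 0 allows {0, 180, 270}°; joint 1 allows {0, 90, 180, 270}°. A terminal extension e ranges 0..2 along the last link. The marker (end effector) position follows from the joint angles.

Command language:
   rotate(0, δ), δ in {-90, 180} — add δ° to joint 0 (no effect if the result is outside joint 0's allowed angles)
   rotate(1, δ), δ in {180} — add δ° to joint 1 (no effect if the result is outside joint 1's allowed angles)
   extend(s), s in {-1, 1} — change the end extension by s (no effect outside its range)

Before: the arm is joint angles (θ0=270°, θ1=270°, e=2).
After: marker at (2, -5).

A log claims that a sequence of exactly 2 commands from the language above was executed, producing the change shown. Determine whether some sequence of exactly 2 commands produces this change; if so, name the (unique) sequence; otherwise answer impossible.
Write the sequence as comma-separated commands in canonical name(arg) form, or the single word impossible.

key: order matters: swapping rotate(0, -90) and rotate(0, 180) lands elsewhere
t0: joint angles (θ0=270°, θ1=270°, e=2)
t=1 rotate(0, -90) ⇒ joint angles (θ0=180°, θ1=270°, e=2)
t=2 rotate(0, 180) ⇒ joint angles (θ0=0°, θ1=270°, e=2)
no rival 2-sequence matches.

rotate(0, -90), rotate(0, 180)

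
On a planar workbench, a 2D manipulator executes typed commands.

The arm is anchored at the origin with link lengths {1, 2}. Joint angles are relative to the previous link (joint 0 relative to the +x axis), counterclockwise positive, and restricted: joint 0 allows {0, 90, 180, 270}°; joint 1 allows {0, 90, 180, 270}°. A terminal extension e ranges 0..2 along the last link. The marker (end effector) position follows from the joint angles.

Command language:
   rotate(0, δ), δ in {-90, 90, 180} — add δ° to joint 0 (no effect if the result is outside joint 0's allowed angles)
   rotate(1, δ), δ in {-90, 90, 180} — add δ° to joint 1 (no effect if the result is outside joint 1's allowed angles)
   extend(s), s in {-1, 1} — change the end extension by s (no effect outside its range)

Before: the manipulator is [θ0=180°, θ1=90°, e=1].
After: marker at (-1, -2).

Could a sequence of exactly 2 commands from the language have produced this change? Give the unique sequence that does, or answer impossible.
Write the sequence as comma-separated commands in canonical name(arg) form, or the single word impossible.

initial: [θ0=180°, θ1=90°, e=1]
step 1 (extend(-1)): [θ0=180°, θ1=90°, e=0]
step 2 (extend(-1)): [θ0=180°, θ1=90°, e=0]
no other 2-command option fits: unique.

extend(-1), extend(-1)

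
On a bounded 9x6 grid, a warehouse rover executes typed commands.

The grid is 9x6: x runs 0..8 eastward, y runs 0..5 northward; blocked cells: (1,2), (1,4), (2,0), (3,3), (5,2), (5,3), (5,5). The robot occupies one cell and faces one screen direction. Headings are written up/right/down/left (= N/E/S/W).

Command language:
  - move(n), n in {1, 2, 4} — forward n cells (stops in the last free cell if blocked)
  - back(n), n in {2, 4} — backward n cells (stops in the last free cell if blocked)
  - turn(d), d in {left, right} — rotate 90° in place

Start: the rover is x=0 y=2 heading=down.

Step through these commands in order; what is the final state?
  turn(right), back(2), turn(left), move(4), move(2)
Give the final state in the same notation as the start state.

x=0 y=0 heading=down

start: x=0 y=2 heading=down
1. turn(right) → x=0 y=2 heading=left
2. back(2) → x=0 y=2 heading=left
3. turn(left) → x=0 y=2 heading=down
4. move(4) → x=0 y=0 heading=down
5. move(2) → x=0 y=0 heading=down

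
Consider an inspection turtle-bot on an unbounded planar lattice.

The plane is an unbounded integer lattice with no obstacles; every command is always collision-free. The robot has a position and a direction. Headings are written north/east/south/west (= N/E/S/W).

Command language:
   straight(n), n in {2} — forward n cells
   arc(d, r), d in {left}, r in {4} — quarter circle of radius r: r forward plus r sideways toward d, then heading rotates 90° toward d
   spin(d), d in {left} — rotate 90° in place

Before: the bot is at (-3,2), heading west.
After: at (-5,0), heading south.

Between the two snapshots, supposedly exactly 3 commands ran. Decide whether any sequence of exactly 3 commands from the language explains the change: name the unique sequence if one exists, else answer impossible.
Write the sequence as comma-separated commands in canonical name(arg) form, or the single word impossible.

key: cell and facing (now S) both changed — the 3 commands mix motion and turning
start: at (-3,2), heading west
step 1 (straight(2)): at (-5,2), heading west
step 2 (spin(left)): at (-5,2), heading south
step 3 (straight(2)): at (-5,0), heading south
all 27 alternatives checked — unique.

straight(2), spin(left), straight(2)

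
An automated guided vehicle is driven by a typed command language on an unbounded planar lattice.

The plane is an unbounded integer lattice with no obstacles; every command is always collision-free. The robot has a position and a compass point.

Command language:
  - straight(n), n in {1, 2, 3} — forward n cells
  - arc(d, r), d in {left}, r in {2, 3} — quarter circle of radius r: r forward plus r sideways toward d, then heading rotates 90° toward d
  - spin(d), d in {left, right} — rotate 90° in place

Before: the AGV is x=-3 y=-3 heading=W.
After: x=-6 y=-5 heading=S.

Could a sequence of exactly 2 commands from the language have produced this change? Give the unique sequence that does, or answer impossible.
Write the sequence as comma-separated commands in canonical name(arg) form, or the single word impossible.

key: running arc(left, 2) before straight(1) would end elsewhere — order is forced
begin: x=-3 y=-3 heading=W
1. straight(1) → x=-4 y=-3 heading=W
2. arc(left, 2) → x=-6 y=-5 heading=S
no rival 2-sequence matches.

straight(1), arc(left, 2)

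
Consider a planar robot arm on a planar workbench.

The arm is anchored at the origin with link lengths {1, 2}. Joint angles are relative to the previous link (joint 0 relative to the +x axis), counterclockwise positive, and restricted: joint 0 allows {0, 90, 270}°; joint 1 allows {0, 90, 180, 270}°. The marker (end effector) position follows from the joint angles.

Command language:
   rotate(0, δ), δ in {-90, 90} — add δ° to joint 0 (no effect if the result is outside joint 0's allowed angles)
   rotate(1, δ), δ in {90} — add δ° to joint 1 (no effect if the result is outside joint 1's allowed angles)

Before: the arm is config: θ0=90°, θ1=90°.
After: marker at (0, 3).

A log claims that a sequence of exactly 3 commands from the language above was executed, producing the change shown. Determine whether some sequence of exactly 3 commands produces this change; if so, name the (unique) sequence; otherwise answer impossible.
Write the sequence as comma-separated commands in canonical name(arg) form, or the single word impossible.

t0: config: θ0=90°, θ1=90°
step 1 (rotate(1, 90)): config: θ0=90°, θ1=180°
step 2 (rotate(1, 90)): config: θ0=90°, θ1=270°
step 3 (rotate(1, 90)): config: θ0=90°, θ1=0°
all 27 alternatives checked — unique.

rotate(1, 90), rotate(1, 90), rotate(1, 90)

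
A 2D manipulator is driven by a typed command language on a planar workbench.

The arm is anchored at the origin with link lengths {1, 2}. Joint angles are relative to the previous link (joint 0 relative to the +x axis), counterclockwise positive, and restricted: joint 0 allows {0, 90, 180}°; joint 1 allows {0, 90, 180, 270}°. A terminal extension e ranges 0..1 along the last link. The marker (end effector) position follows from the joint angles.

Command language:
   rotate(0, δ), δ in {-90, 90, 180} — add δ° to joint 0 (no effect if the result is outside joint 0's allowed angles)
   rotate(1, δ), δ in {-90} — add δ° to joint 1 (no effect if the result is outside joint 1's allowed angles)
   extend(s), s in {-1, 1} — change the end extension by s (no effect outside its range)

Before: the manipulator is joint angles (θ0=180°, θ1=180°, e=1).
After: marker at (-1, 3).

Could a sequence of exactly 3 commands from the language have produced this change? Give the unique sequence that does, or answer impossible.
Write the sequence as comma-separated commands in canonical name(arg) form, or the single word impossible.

initial: joint angles (θ0=180°, θ1=180°, e=1)
[1] after rotate(1, -90): joint angles (θ0=180°, θ1=90°, e=1)
[2] after rotate(1, -90): joint angles (θ0=180°, θ1=0°, e=1)
[3] after rotate(1, -90): joint angles (θ0=180°, θ1=270°, e=1)
uniquely the one of 216 3-step routes that fits.

rotate(1, -90), rotate(1, -90), rotate(1, -90)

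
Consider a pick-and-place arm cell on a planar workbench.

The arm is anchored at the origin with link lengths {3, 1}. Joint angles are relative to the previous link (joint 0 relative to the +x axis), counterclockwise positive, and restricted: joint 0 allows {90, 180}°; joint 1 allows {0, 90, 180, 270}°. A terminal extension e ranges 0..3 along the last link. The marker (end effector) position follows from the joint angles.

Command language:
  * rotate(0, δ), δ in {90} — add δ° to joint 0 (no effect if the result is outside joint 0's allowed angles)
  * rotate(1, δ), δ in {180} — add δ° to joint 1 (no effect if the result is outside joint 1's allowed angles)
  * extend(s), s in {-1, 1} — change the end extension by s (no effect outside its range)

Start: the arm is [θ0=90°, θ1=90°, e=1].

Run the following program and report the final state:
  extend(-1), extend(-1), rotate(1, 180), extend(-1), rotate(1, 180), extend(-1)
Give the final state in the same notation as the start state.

[θ0=90°, θ1=90°, e=0]

initial: [θ0=90°, θ1=90°, e=1]
step 1 (extend(-1)): [θ0=90°, θ1=90°, e=0]
step 2 (extend(-1)): [θ0=90°, θ1=90°, e=0]
step 3 (rotate(1, 180)): [θ0=90°, θ1=270°, e=0]
step 4 (extend(-1)): [θ0=90°, θ1=270°, e=0]
step 5 (rotate(1, 180)): [θ0=90°, θ1=90°, e=0]
step 6 (extend(-1)): [θ0=90°, θ1=90°, e=0]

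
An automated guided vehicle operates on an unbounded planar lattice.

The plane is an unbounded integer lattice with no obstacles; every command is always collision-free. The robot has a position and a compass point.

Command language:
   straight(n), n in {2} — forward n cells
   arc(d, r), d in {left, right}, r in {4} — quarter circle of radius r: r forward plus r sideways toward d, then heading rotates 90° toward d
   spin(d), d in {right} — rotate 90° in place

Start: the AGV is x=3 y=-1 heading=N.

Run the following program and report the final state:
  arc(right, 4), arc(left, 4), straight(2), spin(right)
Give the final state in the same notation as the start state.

t0: x=3 y=-1 heading=N
t=1 arc(right, 4) ⇒ x=7 y=3 heading=E
t=2 arc(left, 4) ⇒ x=11 y=7 heading=N
t=3 straight(2) ⇒ x=11 y=9 heading=N
t=4 spin(right) ⇒ x=11 y=9 heading=E

x=11 y=9 heading=E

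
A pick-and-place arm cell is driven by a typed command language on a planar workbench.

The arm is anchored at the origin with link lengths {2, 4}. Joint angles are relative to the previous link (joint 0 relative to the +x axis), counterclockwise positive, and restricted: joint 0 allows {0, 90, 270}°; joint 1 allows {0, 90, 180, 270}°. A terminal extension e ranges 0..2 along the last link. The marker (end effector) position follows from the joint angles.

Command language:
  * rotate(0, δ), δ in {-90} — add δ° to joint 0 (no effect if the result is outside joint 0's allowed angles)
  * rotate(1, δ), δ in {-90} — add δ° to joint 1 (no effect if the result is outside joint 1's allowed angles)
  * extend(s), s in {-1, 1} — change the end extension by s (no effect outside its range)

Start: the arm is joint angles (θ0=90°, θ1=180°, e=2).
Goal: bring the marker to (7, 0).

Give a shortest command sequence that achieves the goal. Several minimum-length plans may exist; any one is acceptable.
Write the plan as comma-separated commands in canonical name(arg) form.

extend(-1), rotate(1, -90), rotate(1, -90), rotate(0, -90)

from: joint angles (θ0=90°, θ1=180°, e=2)
1. extend(-1) → joint angles (θ0=90°, θ1=180°, e=1)
2. rotate(1, -90) → joint angles (θ0=90°, θ1=90°, e=1)
3. rotate(1, -90) → joint angles (θ0=90°, θ1=0°, e=1)
4. rotate(0, -90) → joint angles (θ0=0°, θ1=0°, e=1)
shorter routes all fall short; 4 is best.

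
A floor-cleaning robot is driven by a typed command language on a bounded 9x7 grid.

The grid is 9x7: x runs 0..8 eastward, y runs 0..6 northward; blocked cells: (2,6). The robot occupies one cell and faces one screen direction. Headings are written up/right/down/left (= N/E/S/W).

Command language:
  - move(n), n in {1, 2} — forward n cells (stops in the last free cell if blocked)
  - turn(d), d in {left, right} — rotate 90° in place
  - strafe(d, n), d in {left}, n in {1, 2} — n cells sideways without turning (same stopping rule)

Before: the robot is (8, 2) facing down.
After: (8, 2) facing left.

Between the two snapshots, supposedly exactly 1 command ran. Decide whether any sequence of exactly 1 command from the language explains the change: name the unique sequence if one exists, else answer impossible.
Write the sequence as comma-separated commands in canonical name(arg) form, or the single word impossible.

key: parked at (8,2) the whole time — nothing moves the robot
begin: (8, 2) facing down
1. turn(right) → (8, 2) facing left
no rival 1-sequence matches.

turn(right)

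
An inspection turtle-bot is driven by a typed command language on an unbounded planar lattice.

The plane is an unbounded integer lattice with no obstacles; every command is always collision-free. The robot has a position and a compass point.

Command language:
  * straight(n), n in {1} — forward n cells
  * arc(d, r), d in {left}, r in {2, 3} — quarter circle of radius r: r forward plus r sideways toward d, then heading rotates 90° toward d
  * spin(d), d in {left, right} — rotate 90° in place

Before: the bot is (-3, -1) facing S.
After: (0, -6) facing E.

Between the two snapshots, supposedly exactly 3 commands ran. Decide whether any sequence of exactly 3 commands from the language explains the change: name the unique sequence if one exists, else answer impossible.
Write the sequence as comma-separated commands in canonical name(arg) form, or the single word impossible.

key: order matters: swapping straight(1) and arc(left, 3) lands elsewhere
from: (-3, -1) facing S
step 1 (straight(1)): (-3, -2) facing S
step 2 (straight(1)): (-3, -3) facing S
step 3 (arc(left, 3)): (0, -6) facing E
no other 3-command option fits: unique.

straight(1), straight(1), arc(left, 3)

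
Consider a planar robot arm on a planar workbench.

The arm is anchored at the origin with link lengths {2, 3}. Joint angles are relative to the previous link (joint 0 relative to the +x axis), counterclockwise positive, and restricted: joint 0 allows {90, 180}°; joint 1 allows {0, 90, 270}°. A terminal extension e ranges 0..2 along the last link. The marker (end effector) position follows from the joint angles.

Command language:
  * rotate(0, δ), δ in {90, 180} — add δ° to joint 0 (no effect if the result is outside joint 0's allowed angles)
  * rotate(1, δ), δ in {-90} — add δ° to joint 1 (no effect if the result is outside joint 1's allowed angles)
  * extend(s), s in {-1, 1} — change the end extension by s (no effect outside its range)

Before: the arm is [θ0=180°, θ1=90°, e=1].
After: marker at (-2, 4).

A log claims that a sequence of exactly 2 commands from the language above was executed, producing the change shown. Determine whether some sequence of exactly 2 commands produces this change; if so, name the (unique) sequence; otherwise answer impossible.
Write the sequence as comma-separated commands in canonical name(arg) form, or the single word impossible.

initial: [θ0=180°, θ1=90°, e=1]
[1] after rotate(1, -90): [θ0=180°, θ1=0°, e=1]
[2] after rotate(1, -90): [θ0=180°, θ1=270°, e=1]
uniquely the one of 25 2-step routes that fits.

rotate(1, -90), rotate(1, -90)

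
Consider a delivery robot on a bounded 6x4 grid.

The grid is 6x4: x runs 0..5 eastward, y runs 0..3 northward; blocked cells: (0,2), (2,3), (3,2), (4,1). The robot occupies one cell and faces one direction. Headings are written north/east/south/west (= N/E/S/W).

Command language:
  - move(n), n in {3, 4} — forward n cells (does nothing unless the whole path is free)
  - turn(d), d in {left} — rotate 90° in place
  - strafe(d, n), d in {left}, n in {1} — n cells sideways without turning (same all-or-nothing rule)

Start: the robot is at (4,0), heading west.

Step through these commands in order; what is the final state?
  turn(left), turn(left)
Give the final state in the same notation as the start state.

start: at (4,0), heading west
t=1 turn(left) ⇒ at (4,0), heading south
t=2 turn(left) ⇒ at (4,0), heading east

at (4,0), heading east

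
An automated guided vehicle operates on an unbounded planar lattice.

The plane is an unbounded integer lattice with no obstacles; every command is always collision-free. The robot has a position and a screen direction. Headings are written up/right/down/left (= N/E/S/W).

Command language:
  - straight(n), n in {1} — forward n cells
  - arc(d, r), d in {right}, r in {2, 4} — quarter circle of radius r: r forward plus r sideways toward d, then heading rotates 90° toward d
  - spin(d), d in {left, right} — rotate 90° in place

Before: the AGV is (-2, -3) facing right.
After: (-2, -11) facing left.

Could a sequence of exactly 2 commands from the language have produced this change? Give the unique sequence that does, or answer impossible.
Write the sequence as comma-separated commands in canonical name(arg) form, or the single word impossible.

arc(right, 4), arc(right, 4)

key: position moved to (-2,-11) AND the heading swung to W — translation plus rotation needed
initial: (-2, -3) facing right
1. arc(right, 4) → (2, -7) facing down
2. arc(right, 4) → (-2, -11) facing left
uniquely the one of 25 2-step routes that fits.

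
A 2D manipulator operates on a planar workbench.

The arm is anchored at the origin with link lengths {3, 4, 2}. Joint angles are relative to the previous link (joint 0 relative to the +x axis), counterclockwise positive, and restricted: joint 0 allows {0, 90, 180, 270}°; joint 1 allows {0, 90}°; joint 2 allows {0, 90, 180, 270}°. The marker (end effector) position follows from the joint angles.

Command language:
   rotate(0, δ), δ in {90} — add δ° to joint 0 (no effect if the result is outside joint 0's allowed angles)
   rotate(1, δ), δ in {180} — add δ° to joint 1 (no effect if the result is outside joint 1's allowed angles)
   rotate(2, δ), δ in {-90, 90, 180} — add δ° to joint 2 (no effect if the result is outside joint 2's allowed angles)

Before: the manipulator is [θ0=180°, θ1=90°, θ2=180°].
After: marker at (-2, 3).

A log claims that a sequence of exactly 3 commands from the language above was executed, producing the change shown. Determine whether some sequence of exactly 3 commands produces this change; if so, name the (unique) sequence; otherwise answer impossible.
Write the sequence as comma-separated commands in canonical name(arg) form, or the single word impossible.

rotate(0, 90), rotate(0, 90), rotate(0, 90)

t0: [θ0=180°, θ1=90°, θ2=180°]
[1] after rotate(0, 90): [θ0=270°, θ1=90°, θ2=180°]
[2] after rotate(0, 90): [θ0=0°, θ1=90°, θ2=180°]
[3] after rotate(0, 90): [θ0=90°, θ1=90°, θ2=180°]
no rival 3-sequence matches.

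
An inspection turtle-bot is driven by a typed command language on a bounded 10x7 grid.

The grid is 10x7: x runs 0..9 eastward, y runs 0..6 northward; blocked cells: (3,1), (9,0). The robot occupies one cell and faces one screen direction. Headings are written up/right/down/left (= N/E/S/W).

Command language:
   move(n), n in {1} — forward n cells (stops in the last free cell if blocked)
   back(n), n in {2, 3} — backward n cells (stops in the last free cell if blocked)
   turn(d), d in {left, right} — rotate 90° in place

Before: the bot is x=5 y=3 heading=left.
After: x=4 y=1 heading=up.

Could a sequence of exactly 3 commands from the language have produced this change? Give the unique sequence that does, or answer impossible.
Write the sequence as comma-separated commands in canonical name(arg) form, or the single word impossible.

move(1), turn(right), back(2)

key: running back(2) before move(1) would end elsewhere — order is forced
t0: x=5 y=3 heading=left
t=1 move(1) ⇒ x=4 y=3 heading=left
t=2 turn(right) ⇒ x=4 y=3 heading=up
t=3 back(2) ⇒ x=4 y=1 heading=up
no other 3-command option fits: unique.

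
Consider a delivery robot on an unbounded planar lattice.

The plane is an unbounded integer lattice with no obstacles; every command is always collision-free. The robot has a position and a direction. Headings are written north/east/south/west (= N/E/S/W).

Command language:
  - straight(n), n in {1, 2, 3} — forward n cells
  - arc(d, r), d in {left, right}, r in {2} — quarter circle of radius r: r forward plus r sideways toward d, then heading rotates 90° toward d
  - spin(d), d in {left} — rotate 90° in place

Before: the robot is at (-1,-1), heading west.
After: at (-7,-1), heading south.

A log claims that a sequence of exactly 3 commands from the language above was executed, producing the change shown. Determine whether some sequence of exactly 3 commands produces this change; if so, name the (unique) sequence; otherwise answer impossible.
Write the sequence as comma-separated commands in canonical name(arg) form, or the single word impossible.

straight(3), straight(3), spin(left)

key: order matters: swapping straight(3) and spin(left) lands elsewhere
start: at (-1,-1), heading west
[1] after straight(3): at (-4,-1), heading west
[2] after straight(3): at (-7,-1), heading west
[3] after spin(left): at (-7,-1), heading south
no rival 3-sequence matches.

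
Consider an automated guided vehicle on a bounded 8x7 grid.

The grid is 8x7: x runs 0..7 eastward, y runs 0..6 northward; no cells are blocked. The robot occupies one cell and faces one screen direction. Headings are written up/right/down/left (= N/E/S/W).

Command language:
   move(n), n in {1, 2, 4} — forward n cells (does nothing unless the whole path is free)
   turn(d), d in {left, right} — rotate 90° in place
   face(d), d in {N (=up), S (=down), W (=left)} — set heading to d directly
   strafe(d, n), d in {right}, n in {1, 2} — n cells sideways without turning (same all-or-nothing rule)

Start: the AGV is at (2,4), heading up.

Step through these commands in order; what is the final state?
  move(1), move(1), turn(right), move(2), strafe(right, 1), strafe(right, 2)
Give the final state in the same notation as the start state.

from: at (2,4), heading up
[1] after move(1): at (2,5), heading up
[2] after move(1): at (2,6), heading up
[3] after turn(right): at (2,6), heading right
[4] after move(2): at (4,6), heading right
[5] after strafe(right, 1): at (4,5), heading right
[6] after strafe(right, 2): at (4,3), heading right

at (4,3), heading right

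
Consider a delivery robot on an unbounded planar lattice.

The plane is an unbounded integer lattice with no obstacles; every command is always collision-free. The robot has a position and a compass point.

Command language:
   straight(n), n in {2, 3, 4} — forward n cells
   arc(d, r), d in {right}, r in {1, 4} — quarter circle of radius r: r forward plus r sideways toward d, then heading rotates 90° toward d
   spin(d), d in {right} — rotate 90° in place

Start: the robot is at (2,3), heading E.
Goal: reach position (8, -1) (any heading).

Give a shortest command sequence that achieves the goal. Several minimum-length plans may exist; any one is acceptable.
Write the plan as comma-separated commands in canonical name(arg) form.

from: at (2,3), heading E
1. straight(2) → at (4,3), heading E
2. arc(right, 4) → at (8,-1), heading S
nothing shorter than 2 reaches the goal.

straight(2), arc(right, 4)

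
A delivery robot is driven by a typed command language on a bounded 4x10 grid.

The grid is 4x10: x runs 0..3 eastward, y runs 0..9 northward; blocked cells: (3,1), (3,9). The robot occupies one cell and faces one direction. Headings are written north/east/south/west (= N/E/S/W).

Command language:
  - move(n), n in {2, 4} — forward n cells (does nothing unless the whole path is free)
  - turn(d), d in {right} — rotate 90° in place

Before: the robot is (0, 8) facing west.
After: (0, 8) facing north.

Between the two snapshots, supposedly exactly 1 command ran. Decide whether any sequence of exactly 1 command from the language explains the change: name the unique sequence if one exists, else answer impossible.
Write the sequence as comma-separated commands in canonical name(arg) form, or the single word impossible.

turn(right)

key: parked at (0,8) the whole time — nothing moves the robot
t0: (0, 8) facing west
t=1 turn(right) ⇒ (0, 8) facing north
no rival 1-sequence matches.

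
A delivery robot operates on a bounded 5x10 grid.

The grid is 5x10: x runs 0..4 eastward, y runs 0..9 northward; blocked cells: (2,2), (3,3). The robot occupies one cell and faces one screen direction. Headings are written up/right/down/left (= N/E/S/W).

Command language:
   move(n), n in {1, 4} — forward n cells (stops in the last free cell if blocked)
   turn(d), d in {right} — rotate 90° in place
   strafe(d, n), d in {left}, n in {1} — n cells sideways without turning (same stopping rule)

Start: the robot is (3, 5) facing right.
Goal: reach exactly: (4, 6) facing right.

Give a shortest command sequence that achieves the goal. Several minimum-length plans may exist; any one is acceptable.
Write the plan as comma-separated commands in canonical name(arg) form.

strafe(left, 1), move(1)

from: (3, 5) facing right
t=1 strafe(left, 1) ⇒ (3, 6) facing right
t=2 move(1) ⇒ (4, 6) facing right
nothing shorter than 2 reaches the goal.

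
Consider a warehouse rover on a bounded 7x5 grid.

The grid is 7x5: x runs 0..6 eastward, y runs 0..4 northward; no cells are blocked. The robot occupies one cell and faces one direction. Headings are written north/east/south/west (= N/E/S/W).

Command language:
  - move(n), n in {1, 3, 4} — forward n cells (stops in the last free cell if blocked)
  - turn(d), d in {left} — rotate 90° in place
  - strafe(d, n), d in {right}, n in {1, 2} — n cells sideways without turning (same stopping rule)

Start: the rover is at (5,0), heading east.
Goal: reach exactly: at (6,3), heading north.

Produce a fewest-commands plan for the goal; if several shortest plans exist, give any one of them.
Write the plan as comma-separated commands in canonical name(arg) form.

from: at (5,0), heading east
step 1 (move(4)): at (6,0), heading east
step 2 (turn(left)): at (6,0), heading north
step 3 (move(3)): at (6,3), heading north
nothing shorter than 3 reaches the goal.

move(4), turn(left), move(3)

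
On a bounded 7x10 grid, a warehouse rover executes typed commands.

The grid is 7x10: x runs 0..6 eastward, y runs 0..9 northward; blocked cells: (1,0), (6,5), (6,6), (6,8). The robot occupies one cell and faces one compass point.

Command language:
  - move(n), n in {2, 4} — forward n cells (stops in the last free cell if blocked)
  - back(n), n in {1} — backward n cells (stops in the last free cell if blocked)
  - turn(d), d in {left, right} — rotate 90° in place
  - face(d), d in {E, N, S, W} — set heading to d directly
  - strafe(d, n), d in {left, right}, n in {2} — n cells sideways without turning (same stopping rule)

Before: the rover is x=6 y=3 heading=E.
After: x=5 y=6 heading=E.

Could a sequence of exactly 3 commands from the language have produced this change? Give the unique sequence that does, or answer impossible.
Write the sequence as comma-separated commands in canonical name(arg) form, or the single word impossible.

key: heading stays E — no command in the sequence turns
begin: x=6 y=3 heading=E
[1] after strafe(left, 2): x=6 y=4 heading=E
[2] after back(1): x=5 y=4 heading=E
[3] after strafe(left, 2): x=5 y=6 heading=E
no other 3-command option fits: unique.

strafe(left, 2), back(1), strafe(left, 2)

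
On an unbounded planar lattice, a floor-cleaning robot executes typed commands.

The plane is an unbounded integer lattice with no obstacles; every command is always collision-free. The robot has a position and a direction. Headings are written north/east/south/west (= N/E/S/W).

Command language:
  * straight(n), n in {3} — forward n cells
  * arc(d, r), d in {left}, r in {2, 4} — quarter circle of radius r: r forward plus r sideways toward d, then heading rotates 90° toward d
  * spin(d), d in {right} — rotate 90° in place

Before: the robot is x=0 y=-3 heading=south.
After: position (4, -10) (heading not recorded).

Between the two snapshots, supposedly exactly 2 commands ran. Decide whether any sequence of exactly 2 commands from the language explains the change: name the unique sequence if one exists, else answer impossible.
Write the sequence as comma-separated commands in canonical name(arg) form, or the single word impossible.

key: running arc(left, 4) before straight(3) would end elsewhere — order is forced
start: x=0 y=-3 heading=south
[1] after straight(3): x=0 y=-6 heading=south
[2] after arc(left, 4): x=4 y=-10 heading=east
all 16 alternatives checked — unique.

straight(3), arc(left, 4)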